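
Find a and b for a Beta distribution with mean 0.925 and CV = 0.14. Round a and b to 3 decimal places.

a = 2.902, b = 0.235

σ = CV·μ = 0.14×0.925 = 0.12950, so σ² = 0.016770.
s+1 = μ(1−μ)/σ² = 0.069375/0.016770 = 4.1368, so s = a+b = 3.1368.
a = μs = 2.902, b = (1−μ)s = 0.235.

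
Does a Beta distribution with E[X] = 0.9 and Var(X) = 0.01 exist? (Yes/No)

Yes

For any Beta, Var(X) < E[X]·(1−E[X]).
Here μ(1−μ) = 0.9×0.1 = 0.09, and 0.01 < 0.09.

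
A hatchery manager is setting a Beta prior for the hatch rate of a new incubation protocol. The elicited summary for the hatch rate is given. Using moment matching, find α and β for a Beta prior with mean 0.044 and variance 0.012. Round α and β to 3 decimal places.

Let s = α+β. The Beta variance is μ(1−μ)/(s+1).
So s+1 = μ(1−μ)/σ² = (0.044×0.956)/0.012 = 0.042064/0.012 = 3.5053, giving s = 2.5053.
Then α = μs = 0.044×2.5053 = 0.110 and β = (1−μ)s = 0.956×2.5053 = 2.395.

α = 0.110, β = 2.395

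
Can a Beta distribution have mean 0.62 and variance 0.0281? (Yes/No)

For any Beta, Var(X) < E[X]·(1−E[X]).
Here μ(1−μ) = 0.62×0.38 = 0.2356, and 0.0281 < 0.2356.

Yes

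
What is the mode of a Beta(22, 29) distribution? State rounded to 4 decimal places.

0.4286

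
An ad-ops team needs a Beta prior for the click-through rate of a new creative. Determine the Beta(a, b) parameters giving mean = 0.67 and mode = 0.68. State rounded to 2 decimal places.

a = 24.12, b = 11.88

With s = a+b: μ = a/s and mode = (a−1)/(s−2). Eliminating a = μs,
μs − 1 = m(s−2) ⇒ s(μ−m) = 1−2m ⇒ s = -0.36/-0.01 = 36.0000.
So a = μs = 24.12, b = (1−μ)s = 11.88.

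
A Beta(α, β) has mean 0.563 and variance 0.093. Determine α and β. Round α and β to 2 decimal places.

α = 0.93, β = 0.72

Let s = α+β. The Beta variance is μ(1−μ)/(s+1).
So s+1 = μ(1−μ)/σ² = (0.563×0.437)/0.093 = 0.246031/0.093 = 2.6455, giving s = 1.6455.
Then α = μs = 0.563×1.6455 = 0.93 and β = (1−μ)s = 0.437×1.6455 = 0.72.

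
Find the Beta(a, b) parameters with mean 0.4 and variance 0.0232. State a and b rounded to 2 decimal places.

a = 3.74, b = 5.61

Let s = a+b. The Beta variance is μ(1−μ)/(s+1).
So s+1 = μ(1−μ)/σ² = (0.4×0.6)/0.0232 = 0.24/0.0232 = 10.3448, giving s = 9.3448.
Then a = μs = 0.4×9.3448 = 3.74 and b = (1−μ)s = 0.6×9.3448 = 5.61.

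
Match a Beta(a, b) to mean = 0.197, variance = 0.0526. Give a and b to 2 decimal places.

a = 0.40, b = 1.61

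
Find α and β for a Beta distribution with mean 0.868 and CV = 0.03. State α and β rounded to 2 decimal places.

σ = CV·μ = 0.03×0.868 = 0.02604, so σ² = 0.000678.
s+1 = μ(1−μ)/σ² = 0.114576/0.000678 = 168.9708, so s = α+β = 167.9708.
α = μs = 145.80, β = (1−μ)s = 22.17.

α = 145.80, β = 22.17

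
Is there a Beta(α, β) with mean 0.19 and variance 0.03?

The Beta variance bound is σ² < μ(1−μ).
Here μ(1−μ) = 0.19×0.81 = 0.1539, and 0.03 < 0.1539.

Yes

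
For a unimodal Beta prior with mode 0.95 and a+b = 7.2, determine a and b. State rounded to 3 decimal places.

For a,b>1 the mode is (a−1)/(a+b−2), so a = mode·(κ−2)+1 = 0.95×5.2+1 = 5.940.
And b = (1−mode)·(κ−2)+1 = 0.05×5.2+1 = 1.260.

a = 5.940, b = 1.260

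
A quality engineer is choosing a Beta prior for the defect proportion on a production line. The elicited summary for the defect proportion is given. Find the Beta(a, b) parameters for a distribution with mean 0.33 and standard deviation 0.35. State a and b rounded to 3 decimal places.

a = 0.266, b = 0.539

σ² = 0.35² = 0.1225.
With s = a+b, Var = μ(1−μ)/(s+1), so s+1 = (0.33×0.67)/0.1225 = 1.8049 and s = 0.8049.
a = μs = 0.266, b = (1−μ)s = 0.539.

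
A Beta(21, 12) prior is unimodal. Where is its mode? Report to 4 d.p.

0.6452

With α,β > 1, mode = (α−1)/(α+β−2) = 20/31 = 0.6452.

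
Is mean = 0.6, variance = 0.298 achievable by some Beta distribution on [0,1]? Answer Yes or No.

No

The Beta variance bound is σ² < μ(1−μ).
Here μ(1−μ) = 0.6×0.4 = 0.24, and 0.298 ≥ 0.24.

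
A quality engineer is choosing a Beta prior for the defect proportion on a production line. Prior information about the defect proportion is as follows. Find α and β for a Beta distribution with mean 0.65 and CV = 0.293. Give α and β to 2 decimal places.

α = 3.43, β = 1.85

Var = (CV·μ)² = (0.293×0.65)² = 0.036271.
α+β = μ(1−μ)/Var − 1 = 0.2275/0.036271 − 1 = 5.2722.
Thus α = 0.65·5.2722 = 3.43 and β = 0.35·5.2722 = 1.85.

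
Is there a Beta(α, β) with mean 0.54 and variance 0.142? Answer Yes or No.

For any Beta, Var(X) < E[X]·(1−E[X]).
Here μ(1−μ) = 0.54×0.46 = 0.2484, and 0.142 < 0.2484.

Yes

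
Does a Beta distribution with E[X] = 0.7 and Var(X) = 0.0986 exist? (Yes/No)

Yes

A Beta with mean μ has variance μ(1−μ)/(α+β+1) < μ(1−μ).
Here μ(1−μ) = 0.7×0.3 = 0.21, and 0.0986 < 0.21.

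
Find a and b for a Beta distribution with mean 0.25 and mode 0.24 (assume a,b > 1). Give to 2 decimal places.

a = 13.00, b = 39.00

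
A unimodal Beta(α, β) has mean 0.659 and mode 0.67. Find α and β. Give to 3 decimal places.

α = 20.369, β = 10.540

Let s = α+β. Mean gives α = μs = 0.659s; mode gives (α−1)/(s−2) = 0.67.
Substituting: 0.659s − 1 = 0.67(s−2) = 0.67s − 1.34, so -0.011s = -0.34 and s = 30.9091.
Then α = 0.659×30.9091 = 20.369 and β = s−α = 10.540.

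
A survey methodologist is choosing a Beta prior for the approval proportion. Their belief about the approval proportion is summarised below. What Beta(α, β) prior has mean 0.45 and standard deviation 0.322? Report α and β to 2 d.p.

α = 0.62, β = 0.76

σ² = 0.322² = 0.103684.
With s = α+β, Var = μ(1−μ)/(s+1), so s+1 = (0.45×0.55)/0.103684 = 2.3871 and s = 1.3871.
α = μs = 0.62, β = (1−μ)s = 0.76.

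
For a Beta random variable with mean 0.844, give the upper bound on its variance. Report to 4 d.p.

0.1317

Var = μ(1−μ)/(α+β+1), which approaches μ(1−μ) as α+β → 0.
So the supremum is μ(1−μ) = 0.844×0.156 = 0.1317.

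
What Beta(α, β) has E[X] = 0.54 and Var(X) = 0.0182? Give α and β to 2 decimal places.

By moment matching, α+β = μ(1−μ)/σ² − 1 = (0.54·0.46)/0.0182 − 1 = 13.6484 − 1 = 12.6484.
Since α/(α+β) = μ, α = 0.54·12.6484 = 6.83 and β = 0.46·12.6484 = 5.82.

α = 6.83, β = 5.82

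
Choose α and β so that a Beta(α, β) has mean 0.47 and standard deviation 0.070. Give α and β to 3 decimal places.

α = 23.423, β = 26.413

First σ² = 0.004900. Setting α = μn, β = (1−μ)n with n = α+β,
μ(1−μ)/(n+1) = 0.004900 ⇒ n+1 = 0.2491/0.004900 = 50.8367 ⇒ n = 49.8367.
Hence α = 0.47×49.8367 = 23.423, β = 0.53×49.8367 = 26.413.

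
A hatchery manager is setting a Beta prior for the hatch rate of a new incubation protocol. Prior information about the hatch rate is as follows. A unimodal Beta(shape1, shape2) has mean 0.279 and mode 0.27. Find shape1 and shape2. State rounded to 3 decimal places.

shape1 = 14.260, shape2 = 36.851

With s = shape1+shape2: μ = shape1/s and mode = (shape1−1)/(s−2). Eliminating shape1 = μs,
μs − 1 = m(s−2) ⇒ s(μ−m) = 1−2m ⇒ s = 0.46/0.009 = 51.1111.
So shape1 = μs = 14.260, shape2 = (1−μ)s = 36.851.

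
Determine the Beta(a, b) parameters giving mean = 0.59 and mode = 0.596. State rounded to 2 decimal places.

a = 18.88, b = 13.12

Let s = a+b. Mean gives a = μs = 0.59s; mode gives (a−1)/(s−2) = 0.596.
Substituting: 0.59s − 1 = 0.596(s−2) = 0.596s − 1.192, so -0.006s = -0.192 and s = 32.0000.
Then a = 0.59×32.0000 = 18.88 and b = s−a = 13.12.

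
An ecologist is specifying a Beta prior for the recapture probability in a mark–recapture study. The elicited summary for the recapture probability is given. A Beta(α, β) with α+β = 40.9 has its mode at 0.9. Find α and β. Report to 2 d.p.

Mode = (α−1)/(κ−2) with κ = α+β, so α−1 = 0.9·38.9 = 35.01.
α = 36.01; β = κ − α = 4.89.

α = 36.01, β = 4.89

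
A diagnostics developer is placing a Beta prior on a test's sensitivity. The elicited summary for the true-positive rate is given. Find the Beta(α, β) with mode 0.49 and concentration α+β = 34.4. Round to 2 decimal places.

α = 16.88, β = 17.52

For α,β>1 the mode is (α−1)/(α+β−2), so α = mode·(κ−2)+1 = 0.49×32.4+1 = 16.88.
And β = (1−mode)·(κ−2)+1 = 0.51×32.4+1 = 17.52.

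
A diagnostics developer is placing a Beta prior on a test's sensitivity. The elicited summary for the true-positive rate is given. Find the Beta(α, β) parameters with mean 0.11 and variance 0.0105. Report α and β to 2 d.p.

By moment matching, α+β = μ(1−μ)/σ² − 1 = (0.11·0.89)/0.0105 − 1 = 9.3238 − 1 = 8.3238.
Since α/(α+β) = μ, α = 0.11·8.3238 = 0.92 and β = 0.89·8.3238 = 7.41.

α = 0.92, β = 7.41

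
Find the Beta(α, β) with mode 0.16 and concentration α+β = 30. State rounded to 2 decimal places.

Since the density peak of Beta(α,β) is at (α−1)/(α+β−2),
α = 1 + 0.16(30−2) = 5.48 and β = 30 − 5.48 = 24.52.

α = 5.48, β = 24.52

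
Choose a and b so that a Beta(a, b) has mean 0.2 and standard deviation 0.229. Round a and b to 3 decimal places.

a = 0.410, b = 1.641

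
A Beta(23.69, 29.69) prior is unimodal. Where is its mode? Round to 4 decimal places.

The density x^(α−1)(1−x)^(β−1) is maximised at (α−1)/(α+β−2) = 22.69/51.38 = 0.4416.

0.4416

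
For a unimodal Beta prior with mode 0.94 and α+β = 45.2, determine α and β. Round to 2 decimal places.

α = 41.61, β = 3.59

Since the density peak of Beta(α,β) is at (α−1)/(α+β−2),
α = 1 + 0.94(45.2−2) = 41.61 and β = 45.2 − 41.61 = 3.59.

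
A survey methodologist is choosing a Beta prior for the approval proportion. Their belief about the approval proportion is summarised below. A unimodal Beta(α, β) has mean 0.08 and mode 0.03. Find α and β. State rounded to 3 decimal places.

With s = α+β: μ = α/s and mode = (α−1)/(s−2). Eliminating α = μs,
μs − 1 = m(s−2) ⇒ s(μ−m) = 1−2m ⇒ s = 0.94/0.05 = 18.8000.
So α = μs = 1.504, β = (1−μ)s = 17.296.

α = 1.504, β = 17.296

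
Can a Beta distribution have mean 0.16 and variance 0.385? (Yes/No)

The Beta variance bound is σ² < μ(1−μ).
Here μ(1−μ) = 0.16×0.84 = 0.1344, and 0.385 ≥ 0.1344.

No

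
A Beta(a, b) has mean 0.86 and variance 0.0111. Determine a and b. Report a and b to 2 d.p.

a = 8.47, b = 1.38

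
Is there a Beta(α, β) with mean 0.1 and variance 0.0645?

Yes

For any Beta, Var(X) < E[X]·(1−E[X]).
Here μ(1−μ) = 0.1×0.9 = 0.09, and 0.0645 < 0.09.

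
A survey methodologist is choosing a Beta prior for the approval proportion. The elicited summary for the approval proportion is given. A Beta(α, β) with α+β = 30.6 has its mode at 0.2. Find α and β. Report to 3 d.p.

For α,β>1 the mode is (α−1)/(α+β−2), so α = mode·(κ−2)+1 = 0.2×28.6+1 = 6.720.
And β = (1−mode)·(κ−2)+1 = 0.8×28.6+1 = 23.880.

α = 6.720, β = 23.880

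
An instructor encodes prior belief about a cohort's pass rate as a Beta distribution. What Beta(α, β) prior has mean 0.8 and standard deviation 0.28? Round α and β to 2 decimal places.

Variance = 0.28² = 0.0784. The moment-matching identity α+β = μ(1−μ)/Var − 1 gives
α+β = 0.16/0.0784 − 1 = 1.0408, so α = μ·1.0408 = 0.83 and β = (1−μ)·1.0408 = 0.21.

α = 0.83, β = 0.21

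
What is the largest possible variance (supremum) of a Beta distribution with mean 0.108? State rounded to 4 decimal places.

Var = μ(1−μ)/(α+β+1), which approaches μ(1−μ) as α+β → 0.
So the supremum is μ(1−μ) = 0.108×0.892 = 0.0963.

0.0963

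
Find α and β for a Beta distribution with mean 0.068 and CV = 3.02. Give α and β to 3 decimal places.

σ = CV·μ = 3.02×0.068 = 0.20536, so σ² = 0.042173.
s+1 = μ(1−μ)/σ² = 0.063376/0.042173 = 1.5028, so s = α+β = 0.5028.
α = μs = 0.034, β = (1−μ)s = 0.469.

α = 0.034, β = 0.469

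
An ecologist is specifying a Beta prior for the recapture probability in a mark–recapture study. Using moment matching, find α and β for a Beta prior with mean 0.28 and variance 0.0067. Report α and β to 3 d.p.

α = 8.145, β = 20.944

By moment matching, α+β = μ(1−μ)/σ² − 1 = (0.28·0.72)/0.0067 − 1 = 30.0896 − 1 = 29.0896.
Since α/(α+β) = μ, α = 0.28·29.0896 = 8.145 and β = 0.72·29.0896 = 20.944.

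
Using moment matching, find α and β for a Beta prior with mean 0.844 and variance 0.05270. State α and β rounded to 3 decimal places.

α = 1.265, β = 0.234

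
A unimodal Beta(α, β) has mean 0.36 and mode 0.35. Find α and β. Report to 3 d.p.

Let s = α+β. Mean gives α = μs = 0.36s; mode gives (α−1)/(s−2) = 0.35.
Substituting: 0.36s − 1 = 0.35(s−2) = 0.35s − 0.70, so 0.01s = 0.30 and s = 30.0000.
Then α = 0.36×30.0000 = 10.800 and β = s−α = 19.200.

α = 10.800, β = 19.200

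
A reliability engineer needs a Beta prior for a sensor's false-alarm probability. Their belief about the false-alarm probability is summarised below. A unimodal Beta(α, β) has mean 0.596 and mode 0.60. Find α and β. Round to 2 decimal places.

With s = α+β: μ = α/s and mode = (α−1)/(s−2). Eliminating α = μs,
μs − 1 = m(s−2) ⇒ s(μ−m) = 1−2m ⇒ s = -0.20/-0.004 = 50.0000.
So α = μs = 29.80, β = (1−μ)s = 20.20.

α = 29.80, β = 20.20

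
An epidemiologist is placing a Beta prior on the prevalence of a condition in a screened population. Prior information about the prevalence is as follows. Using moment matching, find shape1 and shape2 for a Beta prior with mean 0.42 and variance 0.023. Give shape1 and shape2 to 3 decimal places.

Write ν = shape1+shape2; then shape1 = μν and Var = μ(1−μ)/(ν+1).
ν = μ(1−μ)/Var − 1 = 0.2436/0.023 − 1 = 9.5913.
shape1 = 0.42·9.5913 = 4.028, shape2 = 0.58·9.5913 = 5.563.

shape1 = 4.028, shape2 = 5.563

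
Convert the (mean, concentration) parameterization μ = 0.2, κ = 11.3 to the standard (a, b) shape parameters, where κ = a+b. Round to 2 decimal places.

a = 2.26, b = 9.04

Split κ in proportion μ : (1−μ): a = 0.2·11.3 = 2.26, b = 11.3 − 2.26 = 9.04.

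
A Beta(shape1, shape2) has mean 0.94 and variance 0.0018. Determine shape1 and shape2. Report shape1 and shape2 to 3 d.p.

Write ν = shape1+shape2; then shape1 = μν and Var = μ(1−μ)/(ν+1).
ν = μ(1−μ)/Var − 1 = 0.0564/0.0018 − 1 = 30.3333.
shape1 = 0.94·30.3333 = 28.513, shape2 = 0.06·30.3333 = 1.820.

shape1 = 28.513, shape2 = 1.820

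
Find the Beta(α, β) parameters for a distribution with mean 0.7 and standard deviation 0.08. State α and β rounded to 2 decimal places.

σ² = 0.08² = 0.0064.
With s = α+β, Var = μ(1−μ)/(s+1), so s+1 = (0.7×0.3)/0.0064 = 32.8125 and s = 31.8125.
α = μs = 22.27, β = (1−μ)s = 9.54.

α = 22.27, β = 9.54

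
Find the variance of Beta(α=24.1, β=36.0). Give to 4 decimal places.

μ = 24.1/60.1 = 0.400998; Var = μ(1−μ)/(α+β+1) = 0.2401987/61.1 = 0.0039.

0.0039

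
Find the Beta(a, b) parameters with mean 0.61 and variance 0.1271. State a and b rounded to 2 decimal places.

Write ν = a+b; then a = μν and Var = μ(1−μ)/(ν+1).
ν = μ(1−μ)/Var − 1 = 0.2379/0.1271 − 1 = 0.8718.
a = 0.61·0.8718 = 0.53, b = 0.39·0.8718 = 0.34.

a = 0.53, b = 0.34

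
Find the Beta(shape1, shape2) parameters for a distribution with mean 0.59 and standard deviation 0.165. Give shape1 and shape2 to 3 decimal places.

shape1 = 4.652, shape2 = 3.233

Variance = 0.165² = 0.027225. The moment-matching identity shape1+shape2 = μ(1−μ)/Var − 1 gives
shape1+shape2 = 0.2419/0.027225 − 1 = 7.8852, so shape1 = μ·7.8852 = 4.652 and shape2 = (1−μ)·7.8852 = 3.233.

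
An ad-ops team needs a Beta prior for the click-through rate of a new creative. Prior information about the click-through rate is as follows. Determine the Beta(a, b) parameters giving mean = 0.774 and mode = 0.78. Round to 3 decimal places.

Let s = a+b. Mean gives a = μs = 0.774s; mode gives (a−1)/(s−2) = 0.78.
Substituting: 0.774s − 1 = 0.78(s−2) = 0.78s − 1.56, so -0.006s = -0.56 and s = 93.3333.
Then a = 0.774×93.3333 = 72.240 and b = s−a = 21.093.

a = 72.240, b = 21.093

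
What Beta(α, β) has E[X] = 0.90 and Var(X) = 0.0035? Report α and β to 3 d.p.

α = 22.243, β = 2.471

Write ν = α+β; then α = μν and Var = μ(1−μ)/(ν+1).
ν = μ(1−μ)/Var − 1 = 0.0900/0.0035 − 1 = 24.7143.
α = 0.90·24.7143 = 22.243, β = 0.10·24.7143 = 2.471.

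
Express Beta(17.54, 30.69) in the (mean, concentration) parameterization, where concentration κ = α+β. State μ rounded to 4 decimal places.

μ = 0.3637, κ = 48.23

κ = α+β = 17.54+30.69 = 48.23; μ = α/κ = 17.54/48.23 = 0.3637.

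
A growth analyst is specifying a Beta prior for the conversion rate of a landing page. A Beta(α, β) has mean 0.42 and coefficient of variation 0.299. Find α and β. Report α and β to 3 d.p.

α = 6.068, β = 8.379

Var = (CV·μ)² = (0.299×0.42)² = 0.015770.
α+β = μ(1−μ)/Var − 1 = 0.2436/0.015770 − 1 = 14.4467.
Thus α = 0.42·14.4467 = 6.068 and β = 0.58·14.4467 = 8.379.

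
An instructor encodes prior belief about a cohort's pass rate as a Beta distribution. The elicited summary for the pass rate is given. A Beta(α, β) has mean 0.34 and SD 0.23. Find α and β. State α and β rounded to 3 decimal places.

α = 1.102, β = 2.140

First σ² = 0.0529. Setting α = μn, β = (1−μ)n with n = α+β,
μ(1−μ)/(n+1) = 0.0529 ⇒ n+1 = 0.2244/0.0529 = 4.2420 ⇒ n = 3.2420.
Hence α = 0.34×3.2420 = 1.102, β = 0.66×3.2420 = 2.140.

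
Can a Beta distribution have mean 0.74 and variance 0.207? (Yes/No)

No

The Beta variance bound is σ² < μ(1−μ).
Here μ(1−μ) = 0.74×0.26 = 0.1924, and 0.207 ≥ 0.1924.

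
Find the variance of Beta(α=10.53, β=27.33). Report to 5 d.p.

0.00517

μ = 10.53/37.86 = 0.278130; Var = μ(1−μ)/(α+β+1) = 0.2007737/38.86 = 0.00517.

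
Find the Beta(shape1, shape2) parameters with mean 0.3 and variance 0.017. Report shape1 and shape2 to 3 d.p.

Let s = shape1+shape2. The Beta variance is μ(1−μ)/(s+1).
So s+1 = μ(1−μ)/σ² = (0.3×0.7)/0.017 = 0.21/0.017 = 12.3529, giving s = 11.3529.
Then shape1 = μs = 0.3×11.3529 = 3.406 and shape2 = (1−μ)s = 0.7×11.3529 = 7.947.

shape1 = 3.406, shape2 = 7.947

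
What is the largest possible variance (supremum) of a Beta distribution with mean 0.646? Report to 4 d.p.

0.2287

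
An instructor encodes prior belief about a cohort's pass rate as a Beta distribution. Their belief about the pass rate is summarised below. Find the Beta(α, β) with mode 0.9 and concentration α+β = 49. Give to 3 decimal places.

α = 43.300, β = 5.700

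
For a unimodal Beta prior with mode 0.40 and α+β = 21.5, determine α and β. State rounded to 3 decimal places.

α = 8.800, β = 12.700

For α,β>1 the mode is (α−1)/(α+β−2), so α = mode·(κ−2)+1 = 0.40×19.5+1 = 8.800.
And β = (1−mode)·(κ−2)+1 = 0.60×19.5+1 = 12.700.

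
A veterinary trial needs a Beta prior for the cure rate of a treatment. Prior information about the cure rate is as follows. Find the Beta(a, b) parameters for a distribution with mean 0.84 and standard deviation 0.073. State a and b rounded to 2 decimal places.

a = 20.35, b = 3.88

First σ² = 0.005329. Setting a = μn, b = (1−μ)n with n = a+b,
μ(1−μ)/(n+1) = 0.005329 ⇒ n+1 = 0.1344/0.005329 = 25.2205 ⇒ n = 24.2205.
Hence a = 0.84×24.2205 = 20.35, b = 0.16×24.2205 = 3.88.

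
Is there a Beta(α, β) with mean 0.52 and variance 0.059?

Yes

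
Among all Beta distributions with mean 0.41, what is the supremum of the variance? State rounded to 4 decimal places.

0.2419

For fixed mean μ the Beta variance is μ(1−μ)/(α+β+1), increasing as α+β decreases.
Its least upper bound (not attained) is μ(1−μ) = 0.41·0.59 = 0.2419.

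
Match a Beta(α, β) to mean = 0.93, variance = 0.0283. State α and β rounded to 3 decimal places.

Let s = α+β. The Beta variance is μ(1−μ)/(s+1).
So s+1 = μ(1−μ)/σ² = (0.93×0.07)/0.0283 = 0.0651/0.0283 = 2.3004, giving s = 1.3004.
Then α = μs = 0.93×1.3004 = 1.209 and β = (1−μ)s = 0.07×1.3004 = 0.091.

α = 1.209, β = 0.091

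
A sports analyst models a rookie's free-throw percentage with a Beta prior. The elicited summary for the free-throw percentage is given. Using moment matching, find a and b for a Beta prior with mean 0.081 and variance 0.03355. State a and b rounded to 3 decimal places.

a = 0.099, b = 1.120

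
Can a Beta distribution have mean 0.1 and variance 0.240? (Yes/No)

No

A Beta with mean μ has variance μ(1−μ)/(α+β+1) < μ(1−μ).
Here μ(1−μ) = 0.1×0.9 = 0.09, and 0.240 ≥ 0.09.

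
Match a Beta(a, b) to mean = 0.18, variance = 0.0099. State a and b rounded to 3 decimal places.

a = 2.504, b = 11.405

By moment matching, a+b = μ(1−μ)/σ² − 1 = (0.18·0.82)/0.0099 − 1 = 14.9091 − 1 = 13.9091.
Since a/(a+b) = μ, a = 0.18·13.9091 = 2.504 and b = 0.82·13.9091 = 11.405.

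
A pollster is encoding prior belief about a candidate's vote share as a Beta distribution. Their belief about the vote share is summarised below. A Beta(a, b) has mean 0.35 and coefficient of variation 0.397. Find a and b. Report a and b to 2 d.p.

a = 3.77, b = 7.01

Var = (CV·μ)² = (0.397×0.35)² = 0.019307.
a+b = μ(1−μ)/Var − 1 = 0.2275/0.019307 − 1 = 10.7832.
Thus a = 0.35·10.7832 = 3.77 and b = 0.65·10.7832 = 7.01.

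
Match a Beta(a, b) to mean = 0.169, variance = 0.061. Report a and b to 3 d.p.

Write ν = a+b; then a = μν and Var = μ(1−μ)/(ν+1).
ν = μ(1−μ)/Var − 1 = 0.140439/0.061 − 1 = 1.3023.
a = 0.169·1.3023 = 0.220, b = 0.831·1.3023 = 1.082.

a = 0.220, b = 1.082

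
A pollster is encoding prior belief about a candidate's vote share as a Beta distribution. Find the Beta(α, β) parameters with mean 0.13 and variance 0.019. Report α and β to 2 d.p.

α = 0.64, β = 4.31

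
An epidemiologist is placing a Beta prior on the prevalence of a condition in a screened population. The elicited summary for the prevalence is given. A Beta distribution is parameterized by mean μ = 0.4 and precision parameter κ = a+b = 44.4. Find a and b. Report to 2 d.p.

a = μκ = 0.4×44.4 = 17.76 and b = (1−μ)κ = 0.6×44.4 = 26.64.

a = 17.76, b = 26.64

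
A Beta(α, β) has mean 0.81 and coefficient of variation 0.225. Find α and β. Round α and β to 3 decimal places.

α = 2.943, β = 0.690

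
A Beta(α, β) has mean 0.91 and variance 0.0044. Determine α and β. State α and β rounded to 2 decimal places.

α = 16.03, β = 1.59

By moment matching, α+β = μ(1−μ)/σ² − 1 = (0.91·0.09)/0.0044 − 1 = 18.6136 − 1 = 17.6136.
Since α/(α+β) = μ, α = 0.91·17.6136 = 16.03 and β = 0.09·17.6136 = 1.59.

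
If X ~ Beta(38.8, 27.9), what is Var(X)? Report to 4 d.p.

0.0036

α+β = 66.7 and αβ = 1082.52, so Var = αβ/[(α+β)²(α+β+1)] = 1082.52/301189.853 = 0.0036.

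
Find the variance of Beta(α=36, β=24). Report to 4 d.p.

0.0039

μ = 36/60 = 0.600000; Var = μ(1−μ)/(α+β+1) = 0.2400000/61 = 0.0039.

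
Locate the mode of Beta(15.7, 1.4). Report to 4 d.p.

0.9735

The density x^(α−1)(1−x)^(β−1) is maximised at (α−1)/(α+β−2) = 14.7/15.1 = 0.9735.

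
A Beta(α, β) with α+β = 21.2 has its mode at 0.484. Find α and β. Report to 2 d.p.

α = 10.29, β = 10.91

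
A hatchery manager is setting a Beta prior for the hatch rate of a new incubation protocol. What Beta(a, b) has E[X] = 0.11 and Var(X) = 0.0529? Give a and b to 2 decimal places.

Write ν = a+b; then a = μν and Var = μ(1−μ)/(ν+1).
ν = μ(1−μ)/Var − 1 = 0.0979/0.0529 − 1 = 0.8507.
a = 0.11·0.8507 = 0.09, b = 0.89·0.8507 = 0.76.

a = 0.09, b = 0.76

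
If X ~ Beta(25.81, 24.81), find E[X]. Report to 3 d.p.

0.510

The Beta mean is α/(α+β) = 25.81/(25.81+24.81) = 0.510.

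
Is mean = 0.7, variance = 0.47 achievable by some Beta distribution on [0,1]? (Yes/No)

A Beta with mean μ has variance μ(1−μ)/(α+β+1) < μ(1−μ).
Here μ(1−μ) = 0.7×0.3 = 0.21, and 0.47 ≥ 0.21.

No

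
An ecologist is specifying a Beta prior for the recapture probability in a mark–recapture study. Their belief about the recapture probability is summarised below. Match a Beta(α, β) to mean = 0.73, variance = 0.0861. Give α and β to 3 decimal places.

α = 0.941, β = 0.348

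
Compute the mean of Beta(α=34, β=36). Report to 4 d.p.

0.4857

E[X] = α/(α+β) = 34/70 = 0.4857.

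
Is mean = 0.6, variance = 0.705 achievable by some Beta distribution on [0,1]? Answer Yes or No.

No

A Beta with mean μ has variance μ(1−μ)/(α+β+1) < μ(1−μ).
Here μ(1−μ) = 0.6×0.4 = 0.24, and 0.705 ≥ 0.24.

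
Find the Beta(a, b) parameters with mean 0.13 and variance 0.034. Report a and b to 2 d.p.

a = 0.30, b = 2.02

Let s = a+b. The Beta variance is μ(1−μ)/(s+1).
So s+1 = μ(1−μ)/σ² = (0.13×0.87)/0.034 = 0.1131/0.034 = 3.3265, giving s = 2.3265.
Then a = μs = 0.13×2.3265 = 0.30 and b = (1−μ)s = 0.87×2.3265 = 2.02.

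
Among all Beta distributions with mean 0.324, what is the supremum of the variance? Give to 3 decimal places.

0.219

Var = μ(1−μ)/(α+β+1), which approaches μ(1−μ) as α+β → 0.
So the supremum is μ(1−μ) = 0.324×0.676 = 0.219.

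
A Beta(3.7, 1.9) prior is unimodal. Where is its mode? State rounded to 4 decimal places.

The density x^(α−1)(1−x)^(β−1) is maximised at (α−1)/(α+β−2) = 2.7/3.6 = 0.7500.

0.7500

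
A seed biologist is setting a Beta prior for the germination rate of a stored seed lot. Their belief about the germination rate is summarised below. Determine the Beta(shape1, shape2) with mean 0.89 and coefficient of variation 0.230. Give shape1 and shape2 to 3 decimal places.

shape1 = 1.189, shape2 = 0.147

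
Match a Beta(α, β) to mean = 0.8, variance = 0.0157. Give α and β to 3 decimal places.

By moment matching, α+β = μ(1−μ)/σ² − 1 = (0.8·0.2)/0.0157 − 1 = 10.1911 − 1 = 9.1911.
Since α/(α+β) = μ, α = 0.8·9.1911 = 7.353 and β = 0.2·9.1911 = 1.838.

α = 7.353, β = 1.838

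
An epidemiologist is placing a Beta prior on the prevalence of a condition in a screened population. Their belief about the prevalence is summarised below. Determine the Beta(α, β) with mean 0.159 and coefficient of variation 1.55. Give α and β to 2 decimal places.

Var = (CV·μ)² = (1.55×0.159)² = 0.060738.
α+β = μ(1−μ)/Var − 1 = 0.133719/0.060738 − 1 = 1.2016.
Thus α = 0.159·1.2016 = 0.19 and β = 0.841·1.2016 = 1.01.

α = 0.19, β = 1.01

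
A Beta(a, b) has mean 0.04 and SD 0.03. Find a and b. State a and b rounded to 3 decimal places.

a = 1.667, b = 40.000

Variance = 0.03² = 0.0009. The moment-matching identity a+b = μ(1−μ)/Var − 1 gives
a+b = 0.0384/0.0009 − 1 = 41.6667, so a = μ·41.6667 = 1.667 and b = (1−μ)·41.6667 = 40.000.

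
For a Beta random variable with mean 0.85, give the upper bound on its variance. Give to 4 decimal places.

Var = μ(1−μ)/(α+β+1), which approaches μ(1−μ) as α+β → 0.
So the supremum is μ(1−μ) = 0.85×0.15 = 0.1275.

0.1275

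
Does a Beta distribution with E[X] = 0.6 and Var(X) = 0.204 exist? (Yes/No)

Yes

The Beta variance bound is σ² < μ(1−μ).
Here μ(1−μ) = 0.6×0.4 = 0.24, and 0.204 < 0.24.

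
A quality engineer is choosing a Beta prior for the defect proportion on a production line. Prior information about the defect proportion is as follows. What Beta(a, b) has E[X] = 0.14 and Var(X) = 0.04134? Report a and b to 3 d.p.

By moment matching, a+b = μ(1−μ)/σ² − 1 = (0.14·0.86)/0.04134 − 1 = 2.9124 − 1 = 1.9124.
Since a/(a+b) = μ, a = 0.14·1.9124 = 0.268 and b = 0.86·1.9124 = 1.645.

a = 0.268, b = 1.645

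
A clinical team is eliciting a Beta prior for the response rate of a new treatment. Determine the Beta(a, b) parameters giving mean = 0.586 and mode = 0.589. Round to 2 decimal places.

a = 34.77, b = 24.56

With s = a+b: μ = a/s and mode = (a−1)/(s−2). Eliminating a = μs,
μs − 1 = m(s−2) ⇒ s(μ−m) = 1−2m ⇒ s = -0.178/-0.003 = 59.3333.
So a = μs = 34.77, b = (1−μ)s = 24.56.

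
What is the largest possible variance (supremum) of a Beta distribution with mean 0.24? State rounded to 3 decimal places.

For fixed mean μ the Beta variance is μ(1−μ)/(α+β+1), increasing as α+β decreases.
Its least upper bound (not attained) is μ(1−μ) = 0.24·0.76 = 0.182.

0.182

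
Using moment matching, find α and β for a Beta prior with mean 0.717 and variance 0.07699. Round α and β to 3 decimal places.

By moment matching, α+β = μ(1−μ)/σ² − 1 = (0.717·0.283)/0.07699 − 1 = 2.6356 − 1 = 1.6356.
Since α/(α+β) = μ, α = 0.717·1.6356 = 1.173 and β = 0.283·1.6356 = 0.463.

α = 1.173, β = 0.463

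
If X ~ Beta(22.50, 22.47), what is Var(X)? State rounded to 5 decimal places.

μ = 22.50/44.97 = 0.500334; Var = μ(1−μ)/(α+β+1) = 0.2499999/45.97 = 0.00544.

0.00544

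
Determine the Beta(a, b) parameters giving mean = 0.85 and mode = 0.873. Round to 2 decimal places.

With s = a+b: μ = a/s and mode = (a−1)/(s−2). Eliminating a = μs,
μs − 1 = m(s−2) ⇒ s(μ−m) = 1−2m ⇒ s = -0.746/-0.023 = 32.4348.
So a = μs = 27.57, b = (1−μ)s = 4.87.

a = 27.57, b = 4.87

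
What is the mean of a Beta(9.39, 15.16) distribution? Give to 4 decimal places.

The Beta mean is α/(α+β) = 9.39/(9.39+15.16) = 0.3825.

0.3825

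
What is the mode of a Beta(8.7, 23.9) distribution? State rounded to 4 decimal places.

With α,β > 1, mode = (α−1)/(α+β−2) = 7.7/30.6 = 0.2516.

0.2516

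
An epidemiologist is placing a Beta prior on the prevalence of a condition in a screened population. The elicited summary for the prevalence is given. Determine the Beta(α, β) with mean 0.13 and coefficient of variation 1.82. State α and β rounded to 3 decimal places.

α = 0.133, β = 0.888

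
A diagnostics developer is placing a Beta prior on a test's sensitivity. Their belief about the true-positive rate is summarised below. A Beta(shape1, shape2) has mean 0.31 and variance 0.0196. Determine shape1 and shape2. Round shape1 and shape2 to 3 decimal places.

By moment matching, shape1+shape2 = μ(1−μ)/σ² − 1 = (0.31·0.69)/0.0196 − 1 = 10.9133 − 1 = 9.9133.
Since shape1/(shape1+shape2) = μ, shape1 = 0.31·9.9133 = 3.073 and shape2 = 0.69·9.9133 = 6.840.

shape1 = 3.073, shape2 = 6.840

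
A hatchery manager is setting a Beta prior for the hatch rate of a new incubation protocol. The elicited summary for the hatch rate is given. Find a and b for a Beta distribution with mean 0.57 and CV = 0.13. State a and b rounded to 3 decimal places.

σ = CV·μ = 0.13×0.57 = 0.07410, so σ² = 0.005491.
s+1 = μ(1−μ)/σ² = 0.2451/0.005491 = 44.6382, so s = a+b = 43.6382.
a = μs = 24.874, b = (1−μ)s = 18.764.

a = 24.874, b = 18.764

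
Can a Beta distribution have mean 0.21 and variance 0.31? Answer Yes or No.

No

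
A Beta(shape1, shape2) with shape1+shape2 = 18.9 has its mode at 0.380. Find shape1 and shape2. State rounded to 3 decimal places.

Since the density peak of Beta(shape1,shape2) is at (shape1−1)/(shape1+shape2−2),
shape1 = 1 + 0.380(18.9−2) = 7.422 and shape2 = 18.9 − 7.422 = 11.478.

shape1 = 7.422, shape2 = 11.478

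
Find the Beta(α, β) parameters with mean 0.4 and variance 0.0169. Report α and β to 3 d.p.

Write ν = α+β; then α = μν and Var = μ(1−μ)/(ν+1).
ν = μ(1−μ)/Var − 1 = 0.24/0.0169 − 1 = 13.2012.
α = 0.4·13.2012 = 5.280, β = 0.6·13.2012 = 7.921.

α = 5.280, β = 7.921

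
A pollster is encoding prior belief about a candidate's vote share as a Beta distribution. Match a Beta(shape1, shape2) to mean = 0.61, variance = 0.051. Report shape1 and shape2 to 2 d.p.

Write ν = shape1+shape2; then shape1 = μν and Var = μ(1−μ)/(ν+1).
ν = μ(1−μ)/Var − 1 = 0.2379/0.051 − 1 = 3.6647.
shape1 = 0.61·3.6647 = 2.24, shape2 = 0.39·3.6647 = 1.43.

shape1 = 2.24, shape2 = 1.43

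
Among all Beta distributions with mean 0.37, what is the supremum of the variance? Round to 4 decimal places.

0.2331

For fixed mean μ the Beta variance is μ(1−μ)/(α+β+1), increasing as α+β decreases.
Its least upper bound (not attained) is μ(1−μ) = 0.37·0.63 = 0.2331.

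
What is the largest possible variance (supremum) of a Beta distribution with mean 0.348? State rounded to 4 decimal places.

0.2269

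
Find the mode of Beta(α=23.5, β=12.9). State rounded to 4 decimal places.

0.6541

The density x^(α−1)(1−x)^(β−1) is maximised at (α−1)/(α+β−2) = 22.5/34.4 = 0.6541.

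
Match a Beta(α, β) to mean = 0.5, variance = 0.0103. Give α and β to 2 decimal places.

α = 11.64, β = 11.64

By moment matching, α+β = μ(1−μ)/σ² − 1 = (0.5·0.5)/0.0103 − 1 = 24.2718 − 1 = 23.2718.
Since α/(α+β) = μ, α = 0.5·23.2718 = 11.64 and β = 0.5·23.2718 = 11.64.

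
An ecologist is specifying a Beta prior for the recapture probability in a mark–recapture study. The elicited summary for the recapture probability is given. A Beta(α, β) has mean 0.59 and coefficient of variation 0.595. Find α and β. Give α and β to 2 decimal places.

Var = (CV·μ)² = (0.595×0.59)² = 0.123236.
α+β = μ(1−μ)/Var − 1 = 0.2419/0.123236 − 1 = 0.9629.
Thus α = 0.59·0.9629 = 0.57 and β = 0.41·0.9629 = 0.39.

α = 0.57, β = 0.39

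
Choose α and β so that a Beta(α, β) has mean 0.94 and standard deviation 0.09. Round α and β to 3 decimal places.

Variance = 0.09² = 0.0081. The moment-matching identity α+β = μ(1−μ)/Var − 1 gives
α+β = 0.0564/0.0081 − 1 = 5.9630, so α = μ·5.9630 = 5.605 and β = (1−μ)·5.9630 = 0.358.

α = 5.605, β = 0.358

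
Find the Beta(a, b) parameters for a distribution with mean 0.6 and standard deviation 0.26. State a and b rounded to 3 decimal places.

a = 1.530, b = 1.020

σ² = 0.26² = 0.0676.
With s = a+b, Var = μ(1−μ)/(s+1), so s+1 = (0.6×0.4)/0.0676 = 3.5503 and s = 2.5503.
a = μs = 1.530, b = (1−μ)s = 1.020.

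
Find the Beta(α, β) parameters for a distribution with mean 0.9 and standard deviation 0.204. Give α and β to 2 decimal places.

First σ² = 0.041616. Setting α = μn, β = (1−μ)n with n = α+β,
μ(1−μ)/(n+1) = 0.041616 ⇒ n+1 = 0.09/0.041616 = 2.1626 ⇒ n = 1.1626.
Hence α = 0.9×1.1626 = 1.05, β = 0.1×1.1626 = 0.12.

α = 1.05, β = 0.12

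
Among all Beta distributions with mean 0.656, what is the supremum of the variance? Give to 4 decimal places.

0.2257

For fixed mean μ the Beta variance is μ(1−μ)/(α+β+1), increasing as α+β decreases.
Its least upper bound (not attained) is μ(1−μ) = 0.656·0.344 = 0.2257.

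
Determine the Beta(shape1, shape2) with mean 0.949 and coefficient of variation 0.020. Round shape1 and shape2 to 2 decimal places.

σ = CV·μ = 0.020×0.949 = 0.01898, so σ² = 0.000360.
s+1 = μ(1−μ)/σ² = 0.048399/0.000360 = 134.3519, so s = shape1+shape2 = 133.3519.
shape1 = μs = 126.55, shape2 = (1−μ)s = 6.80.

shape1 = 126.55, shape2 = 6.80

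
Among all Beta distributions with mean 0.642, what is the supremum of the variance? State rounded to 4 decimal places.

For fixed mean μ the Beta variance is μ(1−μ)/(α+β+1), increasing as α+β decreases.
Its least upper bound (not attained) is μ(1−μ) = 0.642·0.358 = 0.2298.

0.2298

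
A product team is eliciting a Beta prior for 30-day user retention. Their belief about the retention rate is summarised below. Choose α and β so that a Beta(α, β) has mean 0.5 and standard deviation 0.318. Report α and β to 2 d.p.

First σ² = 0.101124. Setting α = μn, β = (1−μ)n with n = α+β,
μ(1−μ)/(n+1) = 0.101124 ⇒ n+1 = 0.25/0.101124 = 2.4722 ⇒ n = 1.4722.
Hence α = 0.5×1.4722 = 0.74, β = 0.5×1.4722 = 0.74.

α = 0.74, β = 0.74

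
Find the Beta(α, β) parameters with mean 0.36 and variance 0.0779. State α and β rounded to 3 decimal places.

Let s = α+β. The Beta variance is μ(1−μ)/(s+1).
So s+1 = μ(1−μ)/σ² = (0.36×0.64)/0.0779 = 0.2304/0.0779 = 2.9576, giving s = 1.9576.
Then α = μs = 0.36×1.9576 = 0.705 and β = (1−μ)s = 0.64×1.9576 = 1.253.

α = 0.705, β = 1.253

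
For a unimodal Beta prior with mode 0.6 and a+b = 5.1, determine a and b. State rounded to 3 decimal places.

For a,b>1 the mode is (a−1)/(a+b−2), so a = mode·(κ−2)+1 = 0.6×3.1+1 = 2.860.
And b = (1−mode)·(κ−2)+1 = 0.4×3.1+1 = 2.240.

a = 2.860, b = 2.240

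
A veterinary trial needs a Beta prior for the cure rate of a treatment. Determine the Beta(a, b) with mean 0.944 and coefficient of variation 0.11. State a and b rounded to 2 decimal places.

σ = CV·μ = 0.11×0.944 = 0.10384, so σ² = 0.010783.
s+1 = μ(1−μ)/σ² = 0.052864/0.010783 = 4.9026, so s = a+b = 3.9026.
a = μs = 3.68, b = (1−μ)s = 0.22.

a = 3.68, b = 0.22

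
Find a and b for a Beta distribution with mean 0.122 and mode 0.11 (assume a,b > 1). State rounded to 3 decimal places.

a = 7.930, b = 57.070

Let s = a+b. Mean gives a = μs = 0.122s; mode gives (a−1)/(s−2) = 0.11.
Substituting: 0.122s − 1 = 0.11(s−2) = 0.11s − 0.22, so 0.012s = 0.78 and s = 65.0000.
Then a = 0.122×65.0000 = 7.930 and b = s−a = 57.070.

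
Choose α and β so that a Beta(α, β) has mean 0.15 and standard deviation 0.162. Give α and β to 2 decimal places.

α = 0.58, β = 3.28

σ² = 0.162² = 0.026244.
With s = α+β, Var = μ(1−μ)/(s+1), so s+1 = (0.15×0.85)/0.026244 = 4.8583 and s = 3.8583.
α = μs = 0.58, β = (1−μ)s = 3.28.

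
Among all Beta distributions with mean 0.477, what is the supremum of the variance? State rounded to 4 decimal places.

Var = μ(1−μ)/(α+β+1), which approaches μ(1−μ) as α+β → 0.
So the supremum is μ(1−μ) = 0.477×0.523 = 0.2495.

0.2495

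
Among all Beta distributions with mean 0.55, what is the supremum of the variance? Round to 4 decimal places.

0.2475

Var = μ(1−μ)/(α+β+1), which approaches μ(1−μ) as α+β → 0.
So the supremum is μ(1−μ) = 0.55×0.45 = 0.2475.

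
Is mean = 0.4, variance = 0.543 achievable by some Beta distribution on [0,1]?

No

A Beta with mean μ has variance μ(1−μ)/(α+β+1) < μ(1−μ).
Here μ(1−μ) = 0.4×0.6 = 0.24, and 0.543 ≥ 0.24.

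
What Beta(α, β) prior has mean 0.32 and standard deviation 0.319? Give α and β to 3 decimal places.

α = 0.364, β = 0.774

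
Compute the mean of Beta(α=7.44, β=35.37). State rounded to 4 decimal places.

0.1738

The Beta mean is α/(α+β) = 7.44/(7.44+35.37) = 0.1738.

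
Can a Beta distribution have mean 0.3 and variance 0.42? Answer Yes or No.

No

The Beta variance bound is σ² < μ(1−μ).
Here μ(1−μ) = 0.3×0.7 = 0.21, and 0.42 ≥ 0.21.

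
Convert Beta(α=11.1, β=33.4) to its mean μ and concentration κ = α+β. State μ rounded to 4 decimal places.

κ = α+β = 11.1+33.4 = 44.5; μ = α/κ = 11.1/44.5 = 0.2494.

μ = 0.2494, κ = 44.5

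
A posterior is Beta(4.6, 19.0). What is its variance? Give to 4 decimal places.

μ = 4.6/23.6 = 0.194915; Var = μ(1−μ)/(α+β+1) = 0.1569233/24.6 = 0.0064.

0.0064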